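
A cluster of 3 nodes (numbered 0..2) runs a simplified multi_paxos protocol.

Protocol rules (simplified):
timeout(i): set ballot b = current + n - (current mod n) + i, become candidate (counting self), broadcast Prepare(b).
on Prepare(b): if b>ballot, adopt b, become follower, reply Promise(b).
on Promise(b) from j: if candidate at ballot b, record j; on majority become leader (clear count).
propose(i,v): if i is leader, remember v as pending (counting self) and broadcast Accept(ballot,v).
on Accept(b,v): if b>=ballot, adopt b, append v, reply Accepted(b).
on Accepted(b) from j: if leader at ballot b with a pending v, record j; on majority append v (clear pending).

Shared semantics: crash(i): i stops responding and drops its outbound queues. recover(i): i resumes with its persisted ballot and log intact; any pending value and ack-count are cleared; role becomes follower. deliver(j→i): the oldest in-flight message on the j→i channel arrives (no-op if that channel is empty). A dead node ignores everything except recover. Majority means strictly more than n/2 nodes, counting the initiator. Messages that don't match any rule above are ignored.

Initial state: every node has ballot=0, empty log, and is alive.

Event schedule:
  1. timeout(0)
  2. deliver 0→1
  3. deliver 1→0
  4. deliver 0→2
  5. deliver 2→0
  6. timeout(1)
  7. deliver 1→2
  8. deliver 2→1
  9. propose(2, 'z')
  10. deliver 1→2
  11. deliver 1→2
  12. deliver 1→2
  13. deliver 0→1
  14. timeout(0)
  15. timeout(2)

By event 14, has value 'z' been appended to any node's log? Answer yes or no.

no

[1] timeout(0) → N0(cand b3 [-])
[2] deliver 0→1 → N1(foll b3 [-])
[3] deliver 1→0 → N0(lead b3 [-])
[4] deliver 0→2 → N2(foll b3 [-])
[5] deliver 2→0 → ∅
[6] timeout(1) → N1(cand b7 [-])
[7] deliver 1→2 → N2(foll b7 [-])
[8] deliver 2→1 → N1(lead b7 [-])
[9] propose(2,'z') → ∅
[10] deliver 1→2 → ∅
[11] deliver 1→2 → ∅
[12] deliver 1→2 → ∅
[13] deliver 0→1 → ∅
[14] timeout(0) → N0(cand b6 [-])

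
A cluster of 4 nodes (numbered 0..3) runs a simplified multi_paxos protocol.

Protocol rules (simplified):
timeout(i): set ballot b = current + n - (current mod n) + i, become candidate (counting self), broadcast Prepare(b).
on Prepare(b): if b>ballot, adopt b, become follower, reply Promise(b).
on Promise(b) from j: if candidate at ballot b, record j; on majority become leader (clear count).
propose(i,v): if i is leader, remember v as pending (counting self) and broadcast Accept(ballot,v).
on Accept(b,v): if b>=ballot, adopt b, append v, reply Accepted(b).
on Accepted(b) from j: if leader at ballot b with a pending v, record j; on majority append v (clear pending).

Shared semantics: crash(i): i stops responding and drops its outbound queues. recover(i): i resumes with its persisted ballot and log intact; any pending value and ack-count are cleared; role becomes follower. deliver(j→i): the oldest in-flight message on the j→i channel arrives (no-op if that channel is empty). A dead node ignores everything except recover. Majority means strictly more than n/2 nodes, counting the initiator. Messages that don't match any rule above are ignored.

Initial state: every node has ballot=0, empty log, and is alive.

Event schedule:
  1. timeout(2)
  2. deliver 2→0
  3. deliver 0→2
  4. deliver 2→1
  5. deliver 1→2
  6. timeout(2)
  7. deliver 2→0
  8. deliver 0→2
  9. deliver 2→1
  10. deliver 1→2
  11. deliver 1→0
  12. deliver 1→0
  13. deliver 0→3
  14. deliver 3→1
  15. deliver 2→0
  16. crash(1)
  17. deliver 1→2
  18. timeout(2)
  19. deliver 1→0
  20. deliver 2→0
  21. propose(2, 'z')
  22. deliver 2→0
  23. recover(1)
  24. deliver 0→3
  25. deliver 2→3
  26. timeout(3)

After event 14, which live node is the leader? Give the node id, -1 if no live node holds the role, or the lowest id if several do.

2

after 1 — timeout(2): n2:cand/b6/[-]
after 2 — deliver 2→0: n0:foll/b6/[-]
after 3 — deliver 0→2: ·
after 4 — deliver 2→1: n1:foll/b6/[-]
after 5 — deliver 1→2: n2:lead/b6/[-]
after 6 — timeout(2): n2:cand/b10/[-]
after 7 — deliver 2→0: n0:foll/b10/[-]
after 8 — deliver 0→2: ·
after 9 — deliver 2→1: n1:foll/b10/[-]
after 10 — deliver 1→2: n2:lead/b10/[-]
after 11 — deliver 1→0: ·
after 12 — deliver 1→0: ·
after 13 — deliver 0→3: ·
after 14 — deliver 3→1: ·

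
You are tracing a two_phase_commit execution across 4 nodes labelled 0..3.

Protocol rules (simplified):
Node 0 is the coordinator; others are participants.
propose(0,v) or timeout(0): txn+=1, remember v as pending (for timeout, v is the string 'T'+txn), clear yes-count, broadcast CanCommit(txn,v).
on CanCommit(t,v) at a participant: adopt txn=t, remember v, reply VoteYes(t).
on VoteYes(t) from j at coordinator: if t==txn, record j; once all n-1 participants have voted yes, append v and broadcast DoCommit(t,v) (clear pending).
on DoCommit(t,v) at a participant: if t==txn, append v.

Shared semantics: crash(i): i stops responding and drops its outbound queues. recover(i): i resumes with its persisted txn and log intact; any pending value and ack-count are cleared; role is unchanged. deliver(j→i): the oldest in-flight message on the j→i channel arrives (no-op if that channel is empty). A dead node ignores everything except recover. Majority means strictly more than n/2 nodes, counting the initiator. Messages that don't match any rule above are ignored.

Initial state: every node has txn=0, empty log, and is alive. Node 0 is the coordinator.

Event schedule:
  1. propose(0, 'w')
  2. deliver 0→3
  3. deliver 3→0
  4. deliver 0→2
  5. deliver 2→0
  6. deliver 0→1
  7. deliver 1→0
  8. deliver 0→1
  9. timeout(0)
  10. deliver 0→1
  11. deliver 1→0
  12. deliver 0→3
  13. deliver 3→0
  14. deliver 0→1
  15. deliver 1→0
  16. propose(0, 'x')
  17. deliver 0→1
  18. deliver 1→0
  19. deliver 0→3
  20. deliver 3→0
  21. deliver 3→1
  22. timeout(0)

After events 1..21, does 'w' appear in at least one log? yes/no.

yes

e1 propose(0,'w'): 0[coor,t=1,-]
e2 deliver 0→3: 3[part,t=1,-]
e3 deliver 3→0: ·
e4 deliver 0→2: 2[part,t=1,-]
e5 deliver 2→0: ·
e6 deliver 0→1: 1[part,t=1,-]
e7 deliver 1→0: 0[coor,t=1,w]
e8 deliver 0→1: 1[part,t=1,w]
e9 timeout(0): 0[coor,t=2,w]
e10 deliver 0→1: 1[part,t=2,w]
e11 deliver 1→0: ·
e12 deliver 0→3: 3[part,t=1,w]
e13 deliver 3→0: ·
e14 deliver 0→1: ·
e15 deliver 1→0: ·
e16 propose(0,'x'): 0[coor,t=3,w]
e17 deliver 0→1: 1[part,t=3,w]
e18 deliver 1→0: ·
e19 deliver 0→3: 3[part,t=2,w]
e20 deliver 3→0: ·
e21 deliver 3→1: ·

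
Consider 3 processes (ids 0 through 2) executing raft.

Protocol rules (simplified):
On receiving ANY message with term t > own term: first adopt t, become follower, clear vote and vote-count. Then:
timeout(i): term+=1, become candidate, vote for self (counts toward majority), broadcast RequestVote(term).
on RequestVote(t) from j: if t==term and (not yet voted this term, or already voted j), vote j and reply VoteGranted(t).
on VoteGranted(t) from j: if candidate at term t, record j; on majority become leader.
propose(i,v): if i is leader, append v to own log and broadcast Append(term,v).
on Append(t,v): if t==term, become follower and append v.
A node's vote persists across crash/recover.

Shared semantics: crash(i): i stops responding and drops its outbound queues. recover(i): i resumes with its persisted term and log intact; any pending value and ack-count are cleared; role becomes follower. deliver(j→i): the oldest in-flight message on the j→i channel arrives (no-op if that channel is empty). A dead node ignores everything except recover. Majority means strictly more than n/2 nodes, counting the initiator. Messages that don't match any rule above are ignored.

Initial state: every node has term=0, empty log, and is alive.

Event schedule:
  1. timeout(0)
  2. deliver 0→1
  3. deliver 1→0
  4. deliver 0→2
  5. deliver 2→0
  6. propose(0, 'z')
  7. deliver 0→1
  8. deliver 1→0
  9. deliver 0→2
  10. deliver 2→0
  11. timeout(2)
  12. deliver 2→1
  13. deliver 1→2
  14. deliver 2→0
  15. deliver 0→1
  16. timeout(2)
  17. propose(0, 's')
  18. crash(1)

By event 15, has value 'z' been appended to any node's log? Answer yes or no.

yes

step 1 timeout(0): 0={cand,t=1,log=-}
step 2 deliver 0→1: 1={foll,t=1,log=-}
step 3 deliver 1→0: 0={lead,t=1,log=-}
step 4 deliver 0→2: 2={foll,t=1,log=-}
step 5 deliver 2→0: —
step 6 propose(0,'z'): 0={lead,t=1,log=z}
step 7 deliver 0→1: 1={foll,t=1,log=z}
step 8 deliver 1→0: —
step 9 deliver 0→2: 2={foll,t=1,log=z}
step 10 deliver 2→0: —
step 11 timeout(2): 2={cand,t=2,log=z}
step 12 deliver 2→1: 1={foll,t=2,log=z}
step 13 deliver 1→2: 2={lead,t=2,log=z}
step 14 deliver 2→0: 0={foll,t=2,log=z}
step 15 deliver 0→1: —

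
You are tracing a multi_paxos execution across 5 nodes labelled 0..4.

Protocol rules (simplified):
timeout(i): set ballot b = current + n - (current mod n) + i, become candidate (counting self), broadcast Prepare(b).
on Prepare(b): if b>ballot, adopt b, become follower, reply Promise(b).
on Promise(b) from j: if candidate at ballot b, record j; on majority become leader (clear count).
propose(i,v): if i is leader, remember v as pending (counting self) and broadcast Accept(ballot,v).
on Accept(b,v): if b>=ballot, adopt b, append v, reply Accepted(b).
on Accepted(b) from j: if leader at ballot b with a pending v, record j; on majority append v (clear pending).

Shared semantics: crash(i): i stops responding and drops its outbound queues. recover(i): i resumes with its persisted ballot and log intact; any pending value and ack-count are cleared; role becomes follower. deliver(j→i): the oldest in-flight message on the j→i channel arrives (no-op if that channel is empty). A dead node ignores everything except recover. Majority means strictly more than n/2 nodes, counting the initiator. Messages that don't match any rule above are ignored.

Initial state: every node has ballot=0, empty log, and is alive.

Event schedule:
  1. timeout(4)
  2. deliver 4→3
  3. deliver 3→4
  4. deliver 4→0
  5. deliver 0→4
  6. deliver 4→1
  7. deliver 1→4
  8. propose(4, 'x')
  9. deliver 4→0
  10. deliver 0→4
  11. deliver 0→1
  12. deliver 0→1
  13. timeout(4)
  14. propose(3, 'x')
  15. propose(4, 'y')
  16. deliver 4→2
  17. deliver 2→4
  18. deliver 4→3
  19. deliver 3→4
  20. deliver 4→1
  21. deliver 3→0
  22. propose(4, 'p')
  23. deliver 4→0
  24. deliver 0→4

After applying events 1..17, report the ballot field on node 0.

9

after 1 — timeout(4): n4:cand/b9/[-]
after 2 — deliver 4→3: n3:foll/b9/[-]
after 3 — deliver 3→4: ·
after 4 — deliver 4→0: n0:foll/b9/[-]
after 5 — deliver 0→4: n4:lead/b9/[-]
after 6 — deliver 4→1: n1:foll/b9/[-]
after 7 — deliver 1→4: ·
after 8 — propose(4,'x'): ·
after 9 — deliver 4→0: n0:foll/b9/[x]
after 10 — deliver 0→4: ·
after 11 — deliver 0→1: ·
after 12 — deliver 0→1: ·
after 13 — timeout(4): n4:cand/b14/[-]
after 14 — propose(3,'x'): ·
after 15 — propose(4,'y'): ·
after 16 — deliver 4→2: n2:foll/b9/[-]
after 17 — deliver 2→4: ·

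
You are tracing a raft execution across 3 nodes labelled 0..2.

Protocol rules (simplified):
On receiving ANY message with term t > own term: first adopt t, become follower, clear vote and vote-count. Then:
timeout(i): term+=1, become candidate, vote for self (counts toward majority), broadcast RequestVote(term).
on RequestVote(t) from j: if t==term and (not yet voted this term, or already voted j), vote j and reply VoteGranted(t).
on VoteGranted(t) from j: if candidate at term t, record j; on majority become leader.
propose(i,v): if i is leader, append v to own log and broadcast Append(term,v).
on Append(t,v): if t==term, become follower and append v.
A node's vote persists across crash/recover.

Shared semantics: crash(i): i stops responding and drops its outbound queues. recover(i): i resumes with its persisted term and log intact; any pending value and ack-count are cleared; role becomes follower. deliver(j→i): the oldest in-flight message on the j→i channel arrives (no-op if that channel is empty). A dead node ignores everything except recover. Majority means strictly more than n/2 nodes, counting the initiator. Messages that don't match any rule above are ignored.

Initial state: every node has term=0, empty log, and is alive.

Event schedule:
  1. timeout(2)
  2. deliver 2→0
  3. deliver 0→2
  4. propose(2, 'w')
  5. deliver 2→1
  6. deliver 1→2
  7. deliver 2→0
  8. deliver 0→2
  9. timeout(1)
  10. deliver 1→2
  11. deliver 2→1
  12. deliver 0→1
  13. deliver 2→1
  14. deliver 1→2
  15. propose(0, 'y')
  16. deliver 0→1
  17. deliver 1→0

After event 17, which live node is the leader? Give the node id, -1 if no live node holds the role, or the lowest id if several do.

1

step 1 timeout(2): 2={cand,t=1,log=-}
step 2 deliver 2→0: 0={foll,t=1,log=-}
step 3 deliver 0→2: 2={lead,t=1,log=-}
step 4 propose(2,'w'): 2={lead,t=1,log=w}
step 5 deliver 2→1: 1={foll,t=1,log=-}
step 6 deliver 1→2: —
step 7 deliver 2→0: 0={foll,t=1,log=w}
step 8 deliver 0→2: —
step 9 timeout(1): 1={cand,t=2,log=-}
step 10 deliver 1→2: 2={foll,t=2,log=w}
step 11 deliver 2→1: —
step 12 deliver 0→1: —
step 13 deliver 2→1: 1={lead,t=2,log=-}
step 14 deliver 1→2: —
step 15 propose(0,'y'): —
step 16 deliver 0→1: —
step 17 deliver 1→0: 0={foll,t=2,log=w}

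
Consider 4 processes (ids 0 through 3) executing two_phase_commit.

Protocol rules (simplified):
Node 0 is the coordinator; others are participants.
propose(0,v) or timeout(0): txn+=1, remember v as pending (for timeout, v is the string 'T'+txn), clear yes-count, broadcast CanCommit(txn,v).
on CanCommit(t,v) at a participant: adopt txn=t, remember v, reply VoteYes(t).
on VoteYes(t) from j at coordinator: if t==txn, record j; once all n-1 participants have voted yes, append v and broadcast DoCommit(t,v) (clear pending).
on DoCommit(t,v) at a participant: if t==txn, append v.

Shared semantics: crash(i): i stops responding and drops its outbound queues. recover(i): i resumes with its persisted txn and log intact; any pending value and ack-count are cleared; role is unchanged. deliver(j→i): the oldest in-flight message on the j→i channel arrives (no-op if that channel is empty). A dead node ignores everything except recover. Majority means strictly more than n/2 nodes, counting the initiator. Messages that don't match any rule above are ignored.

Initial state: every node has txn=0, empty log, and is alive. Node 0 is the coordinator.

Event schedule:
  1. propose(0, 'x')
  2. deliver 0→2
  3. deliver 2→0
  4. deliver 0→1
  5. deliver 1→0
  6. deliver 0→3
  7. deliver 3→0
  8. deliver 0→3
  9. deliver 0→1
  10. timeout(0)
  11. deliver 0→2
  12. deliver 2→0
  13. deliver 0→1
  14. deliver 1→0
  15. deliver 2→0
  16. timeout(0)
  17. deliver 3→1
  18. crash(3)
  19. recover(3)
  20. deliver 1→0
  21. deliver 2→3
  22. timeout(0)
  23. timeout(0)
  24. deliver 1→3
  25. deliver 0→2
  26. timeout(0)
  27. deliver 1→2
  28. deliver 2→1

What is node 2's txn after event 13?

after 1 — propose(0,'x'): n0:coor/t1/[-]
after 2 — deliver 0→2: n2:part/t1/[-]
after 3 — deliver 2→0: ·
after 4 — deliver 0→1: n1:part/t1/[-]
after 5 — deliver 1→0: ·
after 6 — deliver 0→3: n3:part/t1/[-]
after 7 — deliver 3→0: n0:coor/t1/[x]
after 8 — deliver 0→3: n3:part/t1/[x]
after 9 — deliver 0→1: n1:part/t1/[x]
after 10 — timeout(0): n0:coor/t2/[x]
after 11 — deliver 0→2: n2:part/t1/[x]
after 12 — deliver 2→0: ·
after 13 — deliver 0→1: n1:part/t2/[x]

1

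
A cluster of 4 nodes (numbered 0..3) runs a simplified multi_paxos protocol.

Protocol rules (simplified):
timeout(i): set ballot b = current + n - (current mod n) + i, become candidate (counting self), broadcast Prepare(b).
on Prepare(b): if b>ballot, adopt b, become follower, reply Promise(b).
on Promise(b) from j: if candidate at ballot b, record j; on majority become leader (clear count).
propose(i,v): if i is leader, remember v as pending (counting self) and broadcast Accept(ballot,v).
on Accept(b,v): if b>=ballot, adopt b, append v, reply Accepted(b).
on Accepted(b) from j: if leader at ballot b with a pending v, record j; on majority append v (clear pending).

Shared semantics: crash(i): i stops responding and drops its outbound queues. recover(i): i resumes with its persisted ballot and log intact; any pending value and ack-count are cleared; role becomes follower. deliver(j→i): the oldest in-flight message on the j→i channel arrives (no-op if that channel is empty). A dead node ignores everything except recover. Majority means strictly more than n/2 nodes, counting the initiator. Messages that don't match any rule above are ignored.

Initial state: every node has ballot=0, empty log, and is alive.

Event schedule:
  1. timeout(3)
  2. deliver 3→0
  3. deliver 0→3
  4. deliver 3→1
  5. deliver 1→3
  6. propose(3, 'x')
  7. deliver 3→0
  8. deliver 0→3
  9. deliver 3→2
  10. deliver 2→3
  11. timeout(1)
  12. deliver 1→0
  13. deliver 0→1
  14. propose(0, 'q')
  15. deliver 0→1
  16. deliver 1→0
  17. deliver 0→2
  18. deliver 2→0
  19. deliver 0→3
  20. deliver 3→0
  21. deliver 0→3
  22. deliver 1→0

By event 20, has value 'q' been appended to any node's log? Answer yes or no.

no

[1] timeout(3) → N3(cand b7 [-])
[2] deliver 3→0 → N0(foll b7 [-])
[3] deliver 0→3 → ∅
[4] deliver 3→1 → N1(foll b7 [-])
[5] deliver 1→3 → N3(lead b7 [-])
[6] propose(3,'x') → ∅
[7] deliver 3→0 → N0(foll b7 [x])
[8] deliver 0→3 → ∅
[9] deliver 3→2 → N2(foll b7 [-])
[10] deliver 2→3 → ∅
[11] timeout(1) → N1(cand b9 [-])
[12] deliver 1→0 → N0(foll b9 [x])
[13] deliver 0→1 → ∅
[14] propose(0,'q') → ∅
[15] deliver 0→1 → ∅
[16] deliver 1→0 → ∅
[17] deliver 0→2 → ∅
[18] deliver 2→0 → ∅
[19] deliver 0→3 → ∅
[20] deliver 3→0 → ∅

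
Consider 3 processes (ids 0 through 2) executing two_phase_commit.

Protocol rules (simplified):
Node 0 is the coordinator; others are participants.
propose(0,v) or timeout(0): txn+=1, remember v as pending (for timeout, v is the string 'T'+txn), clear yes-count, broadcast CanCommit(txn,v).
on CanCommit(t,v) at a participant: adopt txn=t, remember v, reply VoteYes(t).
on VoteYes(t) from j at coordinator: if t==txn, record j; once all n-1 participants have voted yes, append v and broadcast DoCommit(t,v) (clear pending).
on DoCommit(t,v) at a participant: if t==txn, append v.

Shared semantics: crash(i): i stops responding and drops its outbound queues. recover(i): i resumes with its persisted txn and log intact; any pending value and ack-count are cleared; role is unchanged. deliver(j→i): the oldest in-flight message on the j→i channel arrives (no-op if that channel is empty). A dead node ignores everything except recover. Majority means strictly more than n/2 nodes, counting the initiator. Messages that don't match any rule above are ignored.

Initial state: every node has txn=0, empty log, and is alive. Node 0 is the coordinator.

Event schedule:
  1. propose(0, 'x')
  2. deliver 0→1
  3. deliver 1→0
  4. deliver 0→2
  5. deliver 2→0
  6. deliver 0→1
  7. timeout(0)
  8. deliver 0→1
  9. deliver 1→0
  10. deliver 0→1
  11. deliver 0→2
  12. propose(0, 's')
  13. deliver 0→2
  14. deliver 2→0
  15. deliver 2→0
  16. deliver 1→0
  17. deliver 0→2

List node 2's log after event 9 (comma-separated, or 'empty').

1. propose(0,'x'):  <0:coor t1 ->
2. deliver 0→1:  <1:part t1 ->
3. deliver 1→0:  nop
4. deliver 0→2:  <2:part t1 ->
5. deliver 2→0:  <0:coor t1 x>
6. deliver 0→1:  <1:part t1 x>
7. timeout(0):  <0:coor t2 x>
8. deliver 0→1:  <1:part t2 x>
9. deliver 1→0:  nop

empty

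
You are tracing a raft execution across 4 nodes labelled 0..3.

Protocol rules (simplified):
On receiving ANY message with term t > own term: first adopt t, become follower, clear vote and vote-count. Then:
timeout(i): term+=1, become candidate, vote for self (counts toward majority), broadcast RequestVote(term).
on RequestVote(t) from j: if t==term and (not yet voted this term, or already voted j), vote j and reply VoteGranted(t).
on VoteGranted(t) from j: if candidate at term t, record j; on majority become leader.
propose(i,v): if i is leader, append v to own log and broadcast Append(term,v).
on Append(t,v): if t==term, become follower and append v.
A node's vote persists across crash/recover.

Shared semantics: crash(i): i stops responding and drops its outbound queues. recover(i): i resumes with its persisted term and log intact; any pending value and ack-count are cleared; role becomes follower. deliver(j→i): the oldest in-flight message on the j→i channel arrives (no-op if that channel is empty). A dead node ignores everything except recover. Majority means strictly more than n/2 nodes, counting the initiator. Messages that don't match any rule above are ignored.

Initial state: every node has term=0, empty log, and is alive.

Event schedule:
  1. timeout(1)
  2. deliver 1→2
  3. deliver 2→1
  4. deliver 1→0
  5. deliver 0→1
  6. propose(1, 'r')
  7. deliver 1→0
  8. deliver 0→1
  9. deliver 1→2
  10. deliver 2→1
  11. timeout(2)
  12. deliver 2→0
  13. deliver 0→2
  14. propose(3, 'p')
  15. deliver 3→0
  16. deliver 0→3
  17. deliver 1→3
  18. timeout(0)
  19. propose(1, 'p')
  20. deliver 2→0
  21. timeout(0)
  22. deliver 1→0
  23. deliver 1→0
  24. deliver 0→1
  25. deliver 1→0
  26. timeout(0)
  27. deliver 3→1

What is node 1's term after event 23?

1

1. timeout(1):  <1:cand t1 ->
2. deliver 1→2:  <2:foll t1 ->
3. deliver 2→1:  nop
4. deliver 1→0:  <0:foll t1 ->
5. deliver 0→1:  <1:lead t1 ->
6. propose(1,'r'):  <1:lead t1 r>
7. deliver 1→0:  <0:foll t1 r>
8. deliver 0→1:  nop
9. deliver 1→2:  <2:foll t1 r>
10. deliver 2→1:  nop
11. timeout(2):  <2:cand t2 r>
12. deliver 2→0:  <0:foll t2 r>
13. deliver 0→2:  nop
14. propose(3,'p'):  nop
15. deliver 3→0:  nop
16. deliver 0→3:  nop
17. deliver 1→3:  <3:foll t1 ->
18. timeout(0):  <0:cand t3 r>
19. propose(1,'p'):  <1:lead t1 r,p>
20. deliver 2→0:  nop
21. timeout(0):  <0:cand t4 r>
22. deliver 1→0:  nop
23. deliver 1→0:  nop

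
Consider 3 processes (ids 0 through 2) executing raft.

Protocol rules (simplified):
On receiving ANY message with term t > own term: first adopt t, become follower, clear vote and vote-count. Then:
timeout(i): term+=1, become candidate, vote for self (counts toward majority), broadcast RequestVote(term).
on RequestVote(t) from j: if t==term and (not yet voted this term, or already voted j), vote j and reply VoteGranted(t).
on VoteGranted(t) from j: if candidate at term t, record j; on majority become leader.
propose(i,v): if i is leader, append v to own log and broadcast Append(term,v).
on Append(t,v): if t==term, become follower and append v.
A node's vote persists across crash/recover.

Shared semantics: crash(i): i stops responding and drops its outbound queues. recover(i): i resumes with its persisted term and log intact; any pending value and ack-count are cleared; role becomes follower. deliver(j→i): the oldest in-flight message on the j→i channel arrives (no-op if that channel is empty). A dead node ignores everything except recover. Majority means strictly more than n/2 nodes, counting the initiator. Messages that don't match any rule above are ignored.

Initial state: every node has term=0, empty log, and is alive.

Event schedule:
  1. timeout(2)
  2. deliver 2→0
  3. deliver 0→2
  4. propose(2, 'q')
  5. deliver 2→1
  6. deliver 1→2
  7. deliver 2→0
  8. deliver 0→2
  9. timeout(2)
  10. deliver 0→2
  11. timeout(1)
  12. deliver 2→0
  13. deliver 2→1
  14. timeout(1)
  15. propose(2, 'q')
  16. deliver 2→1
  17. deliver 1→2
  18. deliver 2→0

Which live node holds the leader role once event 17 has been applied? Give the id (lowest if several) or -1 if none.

step 1 timeout(2): 2={cand,t=1,log=-}
step 2 deliver 2→0: 0={foll,t=1,log=-}
step 3 deliver 0→2: 2={lead,t=1,log=-}
step 4 propose(2,'q'): 2={lead,t=1,log=q}
step 5 deliver 2→1: 1={foll,t=1,log=-}
step 6 deliver 1→2: —
step 7 deliver 2→0: 0={foll,t=1,log=q}
step 8 deliver 0→2: —
step 9 timeout(2): 2={cand,t=2,log=q}
step 10 deliver 0→2: —
step 11 timeout(1): 1={cand,t=2,log=-}
step 12 deliver 2→0: 0={foll,t=2,log=q}
step 13 deliver 2→1: —
step 14 timeout(1): 1={cand,t=3,log=-}
step 15 propose(2,'q'): —
step 16 deliver 2→1: —
step 17 deliver 1→2: —

-1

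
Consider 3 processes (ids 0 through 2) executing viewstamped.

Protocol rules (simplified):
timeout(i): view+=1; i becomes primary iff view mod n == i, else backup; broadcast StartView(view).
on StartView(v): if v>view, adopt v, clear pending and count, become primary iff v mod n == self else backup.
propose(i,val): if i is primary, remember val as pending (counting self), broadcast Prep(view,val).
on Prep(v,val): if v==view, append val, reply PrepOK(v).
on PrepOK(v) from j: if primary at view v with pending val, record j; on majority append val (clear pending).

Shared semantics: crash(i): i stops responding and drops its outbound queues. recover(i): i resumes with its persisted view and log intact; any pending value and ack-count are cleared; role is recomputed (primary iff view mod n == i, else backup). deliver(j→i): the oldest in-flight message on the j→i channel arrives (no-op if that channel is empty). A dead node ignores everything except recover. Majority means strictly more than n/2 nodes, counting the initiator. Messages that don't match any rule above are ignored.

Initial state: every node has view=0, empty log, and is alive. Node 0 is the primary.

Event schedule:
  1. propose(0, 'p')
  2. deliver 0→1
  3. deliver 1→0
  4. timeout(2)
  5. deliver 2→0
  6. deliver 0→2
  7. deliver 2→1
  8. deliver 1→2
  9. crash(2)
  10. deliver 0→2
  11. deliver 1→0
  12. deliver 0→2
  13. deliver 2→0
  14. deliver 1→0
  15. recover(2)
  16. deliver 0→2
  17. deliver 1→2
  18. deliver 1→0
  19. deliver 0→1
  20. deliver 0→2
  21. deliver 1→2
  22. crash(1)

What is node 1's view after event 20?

[1] propose(0,'p') → ∅
[2] deliver 0→1 → N1(back v0 [p])
[3] deliver 1→0 → N0(prim v0 [p])
[4] timeout(2) → N2(back v1 [-])
[5] deliver 2→0 → N0(back v1 [p])
[6] deliver 0→2 → ∅
[7] deliver 2→1 → N1(prim v1 [p])
[8] deliver 1→2 → ∅
[9] crash(2) → N2(✗back v1 [-])
[10] deliver 0→2 → ∅
[11] deliver 1→0 → ∅
[12] deliver 0→2 → ∅
[13] deliver 2→0 → ∅
[14] deliver 1→0 → ∅
[15] recover(2) → N2(back v1 [-])
[16] deliver 0→2 → ∅
[17] deliver 1→2 → ∅
[18] deliver 1→0 → ∅
[19] deliver 0→1 → ∅
[20] deliver 0→2 → ∅

1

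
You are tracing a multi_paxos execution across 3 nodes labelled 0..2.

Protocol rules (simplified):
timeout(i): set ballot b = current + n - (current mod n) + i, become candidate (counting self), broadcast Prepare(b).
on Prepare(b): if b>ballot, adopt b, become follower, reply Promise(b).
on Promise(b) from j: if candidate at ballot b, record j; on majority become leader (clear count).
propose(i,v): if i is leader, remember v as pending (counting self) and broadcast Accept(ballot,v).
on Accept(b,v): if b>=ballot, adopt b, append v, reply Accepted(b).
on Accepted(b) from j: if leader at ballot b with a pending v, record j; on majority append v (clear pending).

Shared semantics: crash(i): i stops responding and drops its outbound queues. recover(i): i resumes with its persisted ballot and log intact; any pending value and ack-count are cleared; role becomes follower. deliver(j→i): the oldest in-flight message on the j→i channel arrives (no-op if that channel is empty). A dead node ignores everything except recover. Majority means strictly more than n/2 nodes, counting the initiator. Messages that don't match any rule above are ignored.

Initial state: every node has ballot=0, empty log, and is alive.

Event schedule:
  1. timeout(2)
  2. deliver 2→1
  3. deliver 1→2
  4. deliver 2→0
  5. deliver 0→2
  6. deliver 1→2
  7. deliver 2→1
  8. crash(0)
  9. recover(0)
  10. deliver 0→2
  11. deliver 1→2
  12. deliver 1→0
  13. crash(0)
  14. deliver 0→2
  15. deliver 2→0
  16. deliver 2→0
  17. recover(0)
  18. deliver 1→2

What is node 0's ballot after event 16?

[1] timeout(2) → N2(cand b5 [-])
[2] deliver 2→1 → N1(foll b5 [-])
[3] deliver 1→2 → N2(lead b5 [-])
[4] deliver 2→0 → N0(foll b5 [-])
[5] deliver 0→2 → ∅
[6] deliver 1→2 → ∅
[7] deliver 2→1 → ∅
[8] crash(0) → N0(✗foll b5 [-])
[9] recover(0) → N0(foll b5 [-])
[10] deliver 0→2 → ∅
[11] deliver 1→2 → ∅
[12] deliver 1→0 → ∅
[13] crash(0) → N0(✗foll b5 [-])
[14] deliver 0→2 → ∅
[15] deliver 2→0 → ∅
[16] deliver 2→0 → ∅

5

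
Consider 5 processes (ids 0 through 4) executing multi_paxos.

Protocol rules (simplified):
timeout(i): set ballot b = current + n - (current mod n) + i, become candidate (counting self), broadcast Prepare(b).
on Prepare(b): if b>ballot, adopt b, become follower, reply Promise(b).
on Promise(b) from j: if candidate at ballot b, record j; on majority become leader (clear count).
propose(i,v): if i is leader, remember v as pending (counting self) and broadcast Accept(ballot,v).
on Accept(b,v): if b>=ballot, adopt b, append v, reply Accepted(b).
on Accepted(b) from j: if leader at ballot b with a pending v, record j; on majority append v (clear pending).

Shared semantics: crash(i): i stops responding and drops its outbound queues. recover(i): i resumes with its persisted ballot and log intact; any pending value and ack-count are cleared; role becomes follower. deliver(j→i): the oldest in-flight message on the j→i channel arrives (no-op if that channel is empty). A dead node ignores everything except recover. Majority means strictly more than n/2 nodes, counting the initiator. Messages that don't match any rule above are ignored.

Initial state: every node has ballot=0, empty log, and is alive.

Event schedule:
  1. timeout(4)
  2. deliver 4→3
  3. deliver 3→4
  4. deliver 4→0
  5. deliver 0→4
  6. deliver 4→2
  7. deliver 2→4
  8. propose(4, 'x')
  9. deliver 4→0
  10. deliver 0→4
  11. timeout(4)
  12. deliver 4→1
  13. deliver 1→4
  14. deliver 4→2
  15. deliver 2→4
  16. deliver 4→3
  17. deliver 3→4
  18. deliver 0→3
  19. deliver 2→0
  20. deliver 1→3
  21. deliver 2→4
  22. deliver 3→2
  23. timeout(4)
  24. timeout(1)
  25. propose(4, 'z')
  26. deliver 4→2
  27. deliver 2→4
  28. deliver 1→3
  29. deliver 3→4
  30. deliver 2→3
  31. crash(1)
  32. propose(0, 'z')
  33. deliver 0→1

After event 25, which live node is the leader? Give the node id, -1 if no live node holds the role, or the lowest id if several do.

-1

after 1 — timeout(4): n4:cand/b9/[-]
after 2 — deliver 4→3: n3:foll/b9/[-]
after 3 — deliver 3→4: ·
after 4 — deliver 4→0: n0:foll/b9/[-]
after 5 — deliver 0→4: n4:lead/b9/[-]
after 6 — deliver 4→2: n2:foll/b9/[-]
after 7 — deliver 2→4: ·
after 8 — propose(4,'x'): ·
after 9 — deliver 4→0: n0:foll/b9/[x]
after 10 — deliver 0→4: ·
after 11 — timeout(4): n4:cand/b14/[-]
after 12 — deliver 4→1: n1:foll/b9/[-]
after 13 — deliver 1→4: ·
after 14 — deliver 4→2: n2:foll/b9/[x]
after 15 — deliver 2→4: ·
after 16 — deliver 4→3: n3:foll/b9/[x]
after 17 — deliver 3→4: ·
after 18 — deliver 0→3: ·
after 19 — deliver 2→0: ·
after 20 — deliver 1→3: ·
after 21 — deliver 2→4: ·
after 22 — deliver 3→2: ·
after 23 — timeout(4): n4:cand/b19/[-]
after 24 — timeout(1): n1:cand/b11/[-]
after 25 — propose(4,'z'): ·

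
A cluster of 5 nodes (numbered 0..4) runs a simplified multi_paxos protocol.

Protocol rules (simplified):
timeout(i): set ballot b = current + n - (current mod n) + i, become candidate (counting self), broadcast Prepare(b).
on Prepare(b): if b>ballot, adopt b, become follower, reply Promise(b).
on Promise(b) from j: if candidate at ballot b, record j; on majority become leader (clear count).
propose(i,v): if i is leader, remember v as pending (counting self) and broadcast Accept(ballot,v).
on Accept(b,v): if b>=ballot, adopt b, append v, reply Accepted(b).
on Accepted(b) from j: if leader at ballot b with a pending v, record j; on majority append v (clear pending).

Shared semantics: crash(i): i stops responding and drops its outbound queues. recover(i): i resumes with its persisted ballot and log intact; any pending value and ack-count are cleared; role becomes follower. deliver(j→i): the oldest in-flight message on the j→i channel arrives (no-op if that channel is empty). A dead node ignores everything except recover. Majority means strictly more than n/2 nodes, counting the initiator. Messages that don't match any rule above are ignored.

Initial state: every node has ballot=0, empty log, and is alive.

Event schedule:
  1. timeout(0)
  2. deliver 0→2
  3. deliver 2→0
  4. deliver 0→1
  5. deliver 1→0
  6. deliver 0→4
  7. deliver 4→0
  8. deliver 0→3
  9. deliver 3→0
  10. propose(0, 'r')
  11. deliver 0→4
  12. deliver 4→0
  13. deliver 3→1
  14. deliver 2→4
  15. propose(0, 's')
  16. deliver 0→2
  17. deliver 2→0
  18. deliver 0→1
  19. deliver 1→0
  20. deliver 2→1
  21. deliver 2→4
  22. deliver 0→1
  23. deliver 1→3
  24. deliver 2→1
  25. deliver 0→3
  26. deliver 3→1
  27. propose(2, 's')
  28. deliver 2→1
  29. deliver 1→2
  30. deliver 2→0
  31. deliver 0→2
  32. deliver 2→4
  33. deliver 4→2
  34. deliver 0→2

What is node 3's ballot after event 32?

5

step 1 timeout(0): 0={cand,b=5,log=-}
step 2 deliver 0→2: 2={foll,b=5,log=-}
step 3 deliver 2→0: —
step 4 deliver 0→1: 1={foll,b=5,log=-}
step 5 deliver 1→0: 0={lead,b=5,log=-}
step 6 deliver 0→4: 4={foll,b=5,log=-}
step 7 deliver 4→0: —
step 8 deliver 0→3: 3={foll,b=5,log=-}
step 9 deliver 3→0: —
step 10 propose(0,'r'): —
step 11 deliver 0→4: 4={foll,b=5,log=r}
step 12 deliver 4→0: —
step 13 deliver 3→1: —
step 14 deliver 2→4: —
step 15 propose(0,'s'): —
step 16 deliver 0→2: 2={foll,b=5,log=r}
step 17 deliver 2→0: —
step 18 deliver 0→1: 1={foll,b=5,log=r}
step 19 deliver 1→0: 0={lead,b=5,log=s}
step 20 deliver 2→1: —
step 21 deliver 2→4: —
step 22 deliver 0→1: 1={foll,b=5,log=r,s}
step 23 deliver 1→3: —
step 24 deliver 2→1: —
step 25 deliver 0→3: 3={foll,b=5,log=r}
step 26 deliver 3→1: —
step 27 propose(2,'s'): —
step 28 deliver 2→1: —
step 29 deliver 1→2: —
step 30 deliver 2→0: —
step 31 deliver 0→2: 2={foll,b=5,log=r,s}
step 32 deliver 2→4: —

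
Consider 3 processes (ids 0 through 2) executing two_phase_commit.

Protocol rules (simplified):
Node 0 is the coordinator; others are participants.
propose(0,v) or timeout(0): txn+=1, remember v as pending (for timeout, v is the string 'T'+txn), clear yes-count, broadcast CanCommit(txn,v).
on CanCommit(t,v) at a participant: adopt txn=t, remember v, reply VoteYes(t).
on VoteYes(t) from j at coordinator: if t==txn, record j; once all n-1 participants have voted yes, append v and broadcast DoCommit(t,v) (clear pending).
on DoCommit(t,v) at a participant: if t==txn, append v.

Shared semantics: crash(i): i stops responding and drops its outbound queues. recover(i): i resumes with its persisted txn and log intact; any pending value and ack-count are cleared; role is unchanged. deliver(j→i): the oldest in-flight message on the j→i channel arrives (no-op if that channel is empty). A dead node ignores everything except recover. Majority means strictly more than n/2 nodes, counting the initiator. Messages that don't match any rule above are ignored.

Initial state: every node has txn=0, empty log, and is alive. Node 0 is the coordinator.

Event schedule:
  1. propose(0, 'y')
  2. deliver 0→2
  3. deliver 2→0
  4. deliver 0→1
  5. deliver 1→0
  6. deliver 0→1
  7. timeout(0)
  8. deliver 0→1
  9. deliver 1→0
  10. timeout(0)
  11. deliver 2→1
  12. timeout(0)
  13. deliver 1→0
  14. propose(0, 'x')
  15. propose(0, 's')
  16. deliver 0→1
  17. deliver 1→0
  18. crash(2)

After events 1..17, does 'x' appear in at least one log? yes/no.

after 1 — propose(0,'y'): n0:coor/t1/[-]
after 2 — deliver 0→2: n2:part/t1/[-]
after 3 — deliver 2→0: ·
after 4 — deliver 0→1: n1:part/t1/[-]
after 5 — deliver 1→0: n0:coor/t1/[y]
after 6 — deliver 0→1: n1:part/t1/[y]
after 7 — timeout(0): n0:coor/t2/[y]
after 8 — deliver 0→1: n1:part/t2/[y]
after 9 — deliver 1→0: ·
after 10 — timeout(0): n0:coor/t3/[y]
after 11 — deliver 2→1: ·
after 12 — timeout(0): n0:coor/t4/[y]
after 13 — deliver 1→0: ·
after 14 — propose(0,'x'): n0:coor/t5/[y]
after 15 — propose(0,'s'): n0:coor/t6/[y]
after 16 — deliver 0→1: n1:part/t3/[y]
after 17 — deliver 1→0: ·

no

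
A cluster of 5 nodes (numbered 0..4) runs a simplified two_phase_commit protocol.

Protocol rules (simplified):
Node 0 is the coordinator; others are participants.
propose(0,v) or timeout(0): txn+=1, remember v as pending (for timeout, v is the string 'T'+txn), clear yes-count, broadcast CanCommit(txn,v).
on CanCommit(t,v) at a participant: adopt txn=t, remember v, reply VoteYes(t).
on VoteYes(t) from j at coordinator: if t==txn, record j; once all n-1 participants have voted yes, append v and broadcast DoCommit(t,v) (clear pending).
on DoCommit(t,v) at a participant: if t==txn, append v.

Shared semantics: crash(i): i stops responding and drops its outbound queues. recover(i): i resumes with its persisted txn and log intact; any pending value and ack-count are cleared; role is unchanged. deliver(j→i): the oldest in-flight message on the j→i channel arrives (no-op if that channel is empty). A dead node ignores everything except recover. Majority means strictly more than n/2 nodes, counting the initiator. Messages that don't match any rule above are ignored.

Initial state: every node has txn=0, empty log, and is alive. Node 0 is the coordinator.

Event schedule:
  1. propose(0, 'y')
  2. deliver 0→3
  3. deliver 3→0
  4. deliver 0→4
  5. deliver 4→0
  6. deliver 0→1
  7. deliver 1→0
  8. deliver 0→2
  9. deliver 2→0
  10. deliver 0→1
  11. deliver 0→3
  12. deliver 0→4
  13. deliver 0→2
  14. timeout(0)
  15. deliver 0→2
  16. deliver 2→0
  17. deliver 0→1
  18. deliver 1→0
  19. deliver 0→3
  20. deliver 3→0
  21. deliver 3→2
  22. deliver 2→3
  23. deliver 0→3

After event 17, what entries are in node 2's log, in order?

y

[1] propose(0,'y') → N0(coor t1 [-])
[2] deliver 0→3 → N3(part t1 [-])
[3] deliver 3→0 → ∅
[4] deliver 0→4 → N4(part t1 [-])
[5] deliver 4→0 → ∅
[6] deliver 0→1 → N1(part t1 [-])
[7] deliver 1→0 → ∅
[8] deliver 0→2 → N2(part t1 [-])
[9] deliver 2→0 → N0(coor t1 [y])
[10] deliver 0→1 → N1(part t1 [y])
[11] deliver 0→3 → N3(part t1 [y])
[12] deliver 0→4 → N4(part t1 [y])
[13] deliver 0→2 → N2(part t1 [y])
[14] timeout(0) → N0(coor t2 [y])
[15] deliver 0→2 → N2(part t2 [y])
[16] deliver 2→0 → ∅
[17] deliver 0→1 → N1(part t2 [y])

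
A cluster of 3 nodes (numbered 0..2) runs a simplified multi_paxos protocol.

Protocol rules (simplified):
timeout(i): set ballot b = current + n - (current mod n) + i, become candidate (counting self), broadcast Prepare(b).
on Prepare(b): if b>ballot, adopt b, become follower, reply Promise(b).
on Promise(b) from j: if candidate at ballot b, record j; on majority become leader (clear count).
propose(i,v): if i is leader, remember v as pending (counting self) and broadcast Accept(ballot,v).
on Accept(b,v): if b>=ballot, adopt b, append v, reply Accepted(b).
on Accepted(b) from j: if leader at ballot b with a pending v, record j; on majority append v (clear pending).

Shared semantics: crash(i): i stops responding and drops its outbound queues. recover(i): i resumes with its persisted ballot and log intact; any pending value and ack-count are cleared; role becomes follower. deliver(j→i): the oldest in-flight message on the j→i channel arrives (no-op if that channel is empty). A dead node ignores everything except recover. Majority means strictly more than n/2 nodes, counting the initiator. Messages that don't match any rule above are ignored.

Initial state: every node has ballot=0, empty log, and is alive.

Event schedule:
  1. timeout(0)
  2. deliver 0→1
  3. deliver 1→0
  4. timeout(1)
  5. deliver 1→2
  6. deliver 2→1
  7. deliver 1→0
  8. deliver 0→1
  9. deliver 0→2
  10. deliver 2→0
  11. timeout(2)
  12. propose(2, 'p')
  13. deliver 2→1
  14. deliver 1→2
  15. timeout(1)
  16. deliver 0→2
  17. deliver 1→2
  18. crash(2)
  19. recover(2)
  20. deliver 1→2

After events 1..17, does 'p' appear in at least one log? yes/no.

after 1 — timeout(0): n0:cand/b3/[-]
after 2 — deliver 0→1: n1:foll/b3/[-]
after 3 — deliver 1→0: n0:lead/b3/[-]
after 4 — timeout(1): n1:cand/b7/[-]
after 5 — deliver 1→2: n2:foll/b7/[-]
after 6 — deliver 2→1: n1:lead/b7/[-]
after 7 — deliver 1→0: n0:foll/b7/[-]
after 8 — deliver 0→1: ·
after 9 — deliver 0→2: ·
after 10 — deliver 2→0: ·
after 11 — timeout(2): n2:cand/b11/[-]
after 12 — propose(2,'p'): ·
after 13 — deliver 2→1: n1:foll/b11/[-]
after 14 — deliver 1→2: n2:lead/b11/[-]
after 15 — timeout(1): n1:cand/b13/[-]
after 16 — deliver 0→2: ·
after 17 — deliver 1→2: n2:foll/b13/[-]

no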